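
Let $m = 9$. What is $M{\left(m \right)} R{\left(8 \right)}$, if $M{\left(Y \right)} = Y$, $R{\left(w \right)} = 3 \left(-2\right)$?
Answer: $-54$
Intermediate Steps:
$R{\left(w \right)} = -6$
$M{\left(m \right)} R{\left(8 \right)} = 9 \left(-6\right) = -54$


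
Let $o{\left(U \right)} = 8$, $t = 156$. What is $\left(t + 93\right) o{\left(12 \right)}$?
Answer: $1992$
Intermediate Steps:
$\left(t + 93\right) o{\left(12 \right)} = \left(156 + 93\right) 8 = 249 \cdot 8 = 1992$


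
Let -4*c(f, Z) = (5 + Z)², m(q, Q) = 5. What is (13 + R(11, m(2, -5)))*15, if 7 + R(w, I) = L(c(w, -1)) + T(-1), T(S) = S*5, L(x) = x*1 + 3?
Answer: 0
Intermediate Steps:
c(f, Z) = -(5 + Z)²/4
L(x) = 3 + x (L(x) = x + 3 = 3 + x)
T(S) = 5*S
R(w, I) = -13 (R(w, I) = -7 + ((3 - (5 - 1)²/4) + 5*(-1)) = -7 + ((3 - ¼*4²) - 5) = -7 + ((3 - ¼*16) - 5) = -7 + ((3 - 4) - 5) = -7 + (-1 - 5) = -7 - 6 = -13)
(13 + R(11, m(2, -5)))*15 = (13 - 13)*15 = 0*15 = 0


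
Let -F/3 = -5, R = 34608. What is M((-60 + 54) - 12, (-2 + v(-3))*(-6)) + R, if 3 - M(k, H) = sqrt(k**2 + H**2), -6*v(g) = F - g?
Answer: 34611 - 6*sqrt(34) ≈ 34576.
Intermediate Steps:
F = 15 (F = -3*(-5) = 15)
v(g) = -5/2 + g/6 (v(g) = -(15 - g)/6 = -5/2 + g/6)
M(k, H) = 3 - sqrt(H**2 + k**2) (M(k, H) = 3 - sqrt(k**2 + H**2) = 3 - sqrt(H**2 + k**2))
M((-60 + 54) - 12, (-2 + v(-3))*(-6)) + R = (3 - sqrt(((-2 + (-5/2 + (1/6)*(-3)))*(-6))**2 + ((-60 + 54) - 12)**2)) + 34608 = (3 - sqrt(((-2 + (-5/2 - 1/2))*(-6))**2 + (-6 - 12)**2)) + 34608 = (3 - sqrt(((-2 - 3)*(-6))**2 + (-18)**2)) + 34608 = (3 - sqrt((-5*(-6))**2 + 324)) + 34608 = (3 - sqrt(30**2 + 324)) + 34608 = (3 - sqrt(900 + 324)) + 34608 = (3 - sqrt(1224)) + 34608 = (3 - 6*sqrt(34)) + 34608 = 34611 - 6*sqrt(34)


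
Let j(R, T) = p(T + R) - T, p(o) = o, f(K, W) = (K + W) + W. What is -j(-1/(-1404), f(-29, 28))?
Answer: -1/1404 ≈ -0.00071225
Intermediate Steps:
f(K, W) = K + 2*W
j(R, T) = R (j(R, T) = (T + R) - T = (R + T) - T = R)
-j(-1/(-1404), f(-29, 28)) = -(-1)/(-1404) = -(-1)*(-1)/1404 = -1*1/1404 = -1/1404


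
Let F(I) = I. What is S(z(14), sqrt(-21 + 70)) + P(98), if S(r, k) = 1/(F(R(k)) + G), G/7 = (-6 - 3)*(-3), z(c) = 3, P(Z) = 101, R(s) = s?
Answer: 19797/196 ≈ 101.01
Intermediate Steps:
G = 189 (G = 7*((-6 - 3)*(-3)) = 7*(-9*(-3)) = 7*27 = 189)
S(r, k) = 1/(189 + k) (S(r, k) = 1/(k + 189) = 1/(189 + k))
S(z(14), sqrt(-21 + 70)) + P(98) = 1/(189 + sqrt(-21 + 70)) + 101 = 1/(189 + sqrt(49)) + 101 = 1/(189 + 7) + 101 = 1/196 + 101 = 19797/196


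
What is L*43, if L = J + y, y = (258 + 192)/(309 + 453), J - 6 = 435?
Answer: 2411526/127 ≈ 18988.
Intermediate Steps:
J = 441 (J = 6 + 435 = 441)
y = 75/127 (y = 450/762 = 450*(1/762) = 75/127 ≈ 0.59055)
L = 56082/127 (L = 441 + 75/127 = 56082/127 ≈ 441.59)
L*43 = (56082/127)*43 = 2411526/127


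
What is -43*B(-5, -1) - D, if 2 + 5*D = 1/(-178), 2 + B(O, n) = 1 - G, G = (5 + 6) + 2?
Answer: 536137/890 ≈ 602.40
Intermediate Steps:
G = 13 (G = 11 + 2 = 13)
B(O, n) = -14 (B(O, n) = -2 + (1 - 1*13) = -2 + (1 - 13) = -2 - 12 = -14)
D = -357/890 (D = -⅖ + (⅕)/(-178) = -⅖ + (⅕)*(-1/178) = -⅖ - 1/890 = -357/890 ≈ -0.40112)
-43*B(-5, -1) - D = -43*(-14) - 1*(-357/890) = 602 + 357/890 = 536137/890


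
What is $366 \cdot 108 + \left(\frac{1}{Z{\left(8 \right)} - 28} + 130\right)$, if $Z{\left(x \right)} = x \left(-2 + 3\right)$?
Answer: $\frac{793159}{20} \approx 39658.0$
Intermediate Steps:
$Z{\left(x \right)} = x$ ($Z{\left(x \right)} = x 1 = x$)
$366 \cdot 108 + \left(\frac{1}{Z{\left(8 \right)} - 28} + 130\right) = 366 \cdot 108 + \left(\frac{1}{8 - 28} + 130\right) = 39528 + \left(\frac{1}{8 + \left(-74 + 46\right)} + 130\right) = 39528 + \left(\frac{1}{8 - 28} + 130\right) = 39528 + \left(\frac{1}{-20} + 130\right) = 39528 + \left(- \frac{1}{20} + 130\right) = 39528 + \frac{2599}{20} = \frac{793159}{20}$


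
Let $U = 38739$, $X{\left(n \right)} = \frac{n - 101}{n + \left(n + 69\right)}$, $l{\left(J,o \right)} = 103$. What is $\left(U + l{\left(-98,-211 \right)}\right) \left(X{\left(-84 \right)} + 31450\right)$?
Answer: $\frac{120943694870}{99} \approx 1.2217 \cdot 10^{9}$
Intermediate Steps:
$X{\left(n \right)} = \frac{-101 + n}{69 + 2 n}$ ($X{\left(n \right)} = \frac{-101 + n}{n + \left(69 + n\right)} = \frac{-101 + n}{69 + 2 n}$)
$\left(U + l{\left(-98,-211 \right)}\right) \left(X{\left(-84 \right)} + 31450\right) = \left(38739 + 103\right) \left(\frac{-101 - 84}{69 + 2 \left(-84\right)} + 31450\right) = 38842 \left(\frac{1}{69 - 168} \left(-185\right) + 31450\right) = 38842 \left(\frac{1}{-99} \left(-185\right) + 31450\right) = 38842 \left(\left(- \frac{1}{99}\right) \left(-185\right) + 31450\right) = 38842 \left(\frac{185}{99} + 31450\right) = 38842 \cdot \frac{3113735}{99} = \frac{120943694870}{99}$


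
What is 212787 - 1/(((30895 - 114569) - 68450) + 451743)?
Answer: 63755028152/299619 ≈ 2.1279e+5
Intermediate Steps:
212787 - 1/(((30895 - 114569) - 68450) + 451743) = 212787 - 1/((-83674 - 68450) + 451743) = 212787 - 1/(-152124 + 451743) = 212787 - 1/299619 = 63755028152/299619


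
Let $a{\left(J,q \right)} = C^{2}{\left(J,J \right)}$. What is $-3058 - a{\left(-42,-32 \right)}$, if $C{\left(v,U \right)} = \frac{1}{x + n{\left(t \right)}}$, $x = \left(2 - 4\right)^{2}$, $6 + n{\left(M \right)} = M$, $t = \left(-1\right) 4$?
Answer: $- \frac{110089}{36} \approx -3058.0$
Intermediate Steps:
$t = -4$
$n{\left(M \right)} = -6 + M$
$x = 4$ ($x = \left(-2\right)^{2} = 4$)
$C{\left(v,U \right)} = - \frac{1}{6}$ ($C{\left(v,U \right)} = \frac{1}{4 - 10} = \frac{1}{-6} = - \frac{1}{6}$)
$a{\left(J,q \right)} = \frac{1}{36}$ ($a{\left(J,q \right)} = \left(- \frac{1}{6}\right)^{2} = \frac{1}{36}$)
$-3058 - a{\left(-42,-32 \right)} = -3058 - \frac{1}{36} = - \frac{110089}{36}$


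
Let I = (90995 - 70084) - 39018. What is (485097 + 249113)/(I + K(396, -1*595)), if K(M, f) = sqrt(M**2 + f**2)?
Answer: -6647170235/163676304 - 367105*sqrt(510841)/163676304 ≈ -42.215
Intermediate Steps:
I = -18107 (I = 20911 - 39018 = -18107)
(485097 + 249113)/(I + K(396, -1*595)) = (485097 + 249113)/(-18107 + sqrt(396**2 + (-1*595)**2)) = 734210/(-18107 + sqrt(156816 + (-595)**2)) = 734210/(-18107 + sqrt(156816 + 354025)) = 734210/(-18107 + sqrt(510841))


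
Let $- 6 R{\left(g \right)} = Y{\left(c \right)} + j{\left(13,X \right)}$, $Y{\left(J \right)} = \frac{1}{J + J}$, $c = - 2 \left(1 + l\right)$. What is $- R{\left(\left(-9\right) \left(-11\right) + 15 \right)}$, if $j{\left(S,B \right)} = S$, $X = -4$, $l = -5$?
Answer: $\frac{209}{96} \approx 2.1771$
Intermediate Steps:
$c = 8$ ($c = - 2 \left(1 - 5\right) = \left(-2\right) \left(-4\right) = 8$)
$Y{\left(J \right)} = \frac{1}{2 J}$
$R{\left(g \right)} = - \frac{209}{96}$ ($R{\left(g \right)} = - \frac{\frac{1}{2 \cdot 8} + 13}{6} = - \frac{\frac{1}{2} \cdot \frac{1}{8} + 13}{6} = - \frac{\frac{1}{16} + 13}{6} = \left(- \frac{1}{6}\right) \frac{209}{16} = - \frac{209}{96}$)
$- R{\left(\left(-9\right) \left(-11\right) + 15 \right)} = \left(-1\right) \left(- \frac{209}{96}\right) = \frac{209}{96}$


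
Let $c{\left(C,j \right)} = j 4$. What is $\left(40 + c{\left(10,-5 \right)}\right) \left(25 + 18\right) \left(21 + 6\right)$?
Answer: $23220$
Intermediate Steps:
$c{\left(C,j \right)} = 4 j$
$\left(40 + c{\left(10,-5 \right)}\right) \left(25 + 18\right) \left(21 + 6\right) = \left(40 + 4 \left(-5\right)\right) \left(25 + 18\right) \left(21 + 6\right) = \left(40 - 20\right) 43 \cdot 27 = 20 \cdot 1161 = 23220$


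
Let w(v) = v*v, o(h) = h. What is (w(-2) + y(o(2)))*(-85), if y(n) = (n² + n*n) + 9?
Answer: -1785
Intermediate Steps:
y(n) = 9 + 2*n² (y(n) = (n² + n²) + 9 = 2*n² + 9 = 9 + 2*n²)
w(v) = v²
(w(-2) + y(o(2)))*(-85) = ((-2)² + (9 + 2*2²))*(-85) = (4 + (9 + 2*4))*(-85) = (4 + (9 + 8))*(-85) = (4 + 17)*(-85) = 21*(-85) = -1785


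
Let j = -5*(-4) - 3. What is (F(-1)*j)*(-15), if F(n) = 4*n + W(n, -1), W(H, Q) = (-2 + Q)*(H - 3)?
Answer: -2040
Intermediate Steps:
W(H, Q) = (-3 + H)*(-2 + Q) (W(H, Q) = (-2 + Q)*(-3 + H) = (-3 + H)*(-2 + Q))
F(n) = 9 + n (F(n) = 4*n + (6 - 3*(-1) - 2*n + n*(-1)) = 4*n + (6 + 3 - 2*n - n) = 4*n + (9 - 3*n) = 9 + n)
j = 17 (j = 20 - 3 = 17)
(F(-1)*j)*(-15) = ((9 - 1)*17)*(-15) = (8*17)*(-15) = 136*(-15) = -2040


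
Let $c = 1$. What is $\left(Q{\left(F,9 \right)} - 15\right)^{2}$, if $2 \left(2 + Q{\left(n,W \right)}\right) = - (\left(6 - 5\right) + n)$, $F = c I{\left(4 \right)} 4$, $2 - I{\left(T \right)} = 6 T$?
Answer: $\frac{2809}{4} \approx 702.25$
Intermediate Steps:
$I{\left(T \right)} = 2 - 6 T$
$F = -88$ ($F = 1 \left(2 - 24\right) 4 = 1 \left(-22\right) 4 = \left(-22\right) 4 = -88$)
$Q{\left(n,W \right)} = - \frac{5}{2} - \frac{n}{2}$ ($Q{\left(n,W \right)} = -2 + \frac{\left(-1\right) \left(\left(6 - 5\right) + n\right)}{2} = -2 + \frac{\left(-1\right) \left(1 + n\right)}{2} = -2 + \frac{-1 - n}{2} = -2 - \left(\frac{1}{2} + \frac{n}{2}\right) = - \frac{5}{2} - \frac{n}{2}$)
$\left(Q{\left(F,9 \right)} - 15\right)^{2} = \left(\left(- \frac{5}{2} - -44\right) - 15\right)^{2} = \left(\left(- \frac{5}{2} + 44\right) - 15\right)^{2} = \left(\frac{83}{2} - 15\right)^{2} = \left(\frac{53}{2}\right)^{2} = \frac{2809}{4}$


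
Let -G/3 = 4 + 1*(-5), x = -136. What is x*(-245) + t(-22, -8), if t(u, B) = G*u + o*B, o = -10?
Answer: 33334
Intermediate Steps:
G = 3 (G = -3*(4 + 1*(-5)) = -3*(4 - 5) = -3*(-1) = 3)
t(u, B) = -10*B + 3*u (t(u, B) = 3*u - 10*B = -10*B + 3*u)
x*(-245) + t(-22, -8) = -136*(-245) + (-10*(-8) + 3*(-22)) = 33320 + (80 - 66) = 33320 + 14 = 33334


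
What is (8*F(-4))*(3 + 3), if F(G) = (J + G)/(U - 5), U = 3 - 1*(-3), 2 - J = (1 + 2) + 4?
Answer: -432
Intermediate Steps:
J = -5 (J = 2 - ((1 + 2) + 4) = 2 - (3 + 4) = 2 - 1*7 = 2 - 7 = -5)
U = 6 (U = 3 + 3 = 6)
F(G) = -5 + G (F(G) = (-5 + G)/(6 - 5) = (-5 + G)/1 = (-5 + G)*1 = -5 + G)
(8*F(-4))*(3 + 3) = (8*(-5 - 4))*(3 + 3) = (8*(-9))*6 = -72*6 = -432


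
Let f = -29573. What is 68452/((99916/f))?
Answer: -506082749/24979 ≈ -20260.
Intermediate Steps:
68452/((99916/f)) = 68452/((99916/(-29573))) = 68452/((99916*(-1/29573))) = 68452/(-99916/29573) = 68452*(-29573/99916) = -506082749/24979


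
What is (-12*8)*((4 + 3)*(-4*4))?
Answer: 10752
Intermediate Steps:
(-12*8)*((4 + 3)*(-4*4)) = -672*(-16) = -96*(-112) = 10752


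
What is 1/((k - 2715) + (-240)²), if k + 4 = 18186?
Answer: 1/73067 ≈ 1.3686e-5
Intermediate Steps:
k = 18182 (k = -4 + 18186 = 18182)
1/((k - 2715) + (-240)²) = 1/((18182 - 2715) + (-240)²) = 1/(15467 + 57600) = 1/73067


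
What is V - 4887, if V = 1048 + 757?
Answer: -3082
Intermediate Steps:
V = 1805
V - 4887 = 1805 - 4887 = -3082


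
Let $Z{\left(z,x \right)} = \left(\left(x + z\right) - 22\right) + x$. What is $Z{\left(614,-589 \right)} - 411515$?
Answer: $-412101$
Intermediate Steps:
$Z{\left(z,x \right)} = -22 + z + 2 x$ ($Z{\left(z,x \right)} = \left(-22 + x + z\right) + x = -22 + z + 2 x$)
$Z{\left(614,-589 \right)} - 411515 = \left(-22 + 614 + 2 \left(-589\right)\right) - 411515 = \left(-22 + 614 - 1178\right) - 411515 = -586 - 411515 = -412101$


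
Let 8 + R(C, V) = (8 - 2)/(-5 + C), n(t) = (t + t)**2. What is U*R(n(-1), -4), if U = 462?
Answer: -6468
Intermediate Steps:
n(t) = 4*t**2 (n(t) = (2*t)**2 = 4*t**2)
R(C, V) = -8 + 6/(-5 + C) (R(C, V) = -8 + (8 - 2)/(-5 + C) = -8 + 6/(-5 + C))
U*R(n(-1), -4) = 462*(2*(23 - 16*(-1)**2)/(-5 + 4*(-1)**2)) = 462*(2*(23 - 16)/(-5 + 4*1)) = 462*(2*(23 - 4*4)/(-5 + 4)) = 462*(2*(23 - 16)/(-1)) = 462*(2*(-1)*7) = 462*(-14) = -6468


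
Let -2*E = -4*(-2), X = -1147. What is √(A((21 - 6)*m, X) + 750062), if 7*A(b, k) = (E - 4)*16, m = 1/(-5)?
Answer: √36752142/7 ≈ 866.05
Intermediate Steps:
m = -⅕ ≈ -0.20000
E = -4 (E = -(-2)*(-2) = -½*8 = -4)
A(b, k) = -128/7 (A(b, k) = ((-4 - 4)*16)/7 = (-8*16)/7 = (⅐)*(-128) = -128/7)
√(A((21 - 6)*m, X) + 750062) = √(-128/7 + 750062) = √(5250306/7) = √36752142/7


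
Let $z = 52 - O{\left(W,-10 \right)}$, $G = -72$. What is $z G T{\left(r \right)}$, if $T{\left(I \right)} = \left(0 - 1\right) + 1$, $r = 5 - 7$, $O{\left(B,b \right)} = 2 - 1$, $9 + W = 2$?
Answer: $0$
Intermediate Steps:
$W = -7$ ($W = -9 + 2 = -7$)
$O{\left(B,b \right)} = 1$
$r = -2$ ($r = 5 - 7 = -2$)
$T{\left(I \right)} = 0$ ($T{\left(I \right)} = -1 + 1 = 0$)
$z = 51$ ($z = 52 - 1 = 51$)
$z G T{\left(r \right)} = 51 \left(-72\right) 0 = \left(-3672\right) 0 = 0$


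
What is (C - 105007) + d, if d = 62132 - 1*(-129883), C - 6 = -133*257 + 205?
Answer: 53038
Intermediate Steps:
C = -33970 (C = 6 + (-133*257 + 205) = 6 + (-34181 + 205) = 6 - 33976 = -33970)
d = 192015 (d = 62132 + 129883 = 192015)
(C - 105007) + d = (-33970 - 105007) + 192015 = -138977 + 192015 = 53038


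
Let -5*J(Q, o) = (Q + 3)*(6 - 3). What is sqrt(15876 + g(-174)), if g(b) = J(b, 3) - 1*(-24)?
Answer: sqrt(400065)/5 ≈ 126.50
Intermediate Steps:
J(Q, o) = -9/5 - 3*Q/5 (J(Q, o) = -(Q + 3)*(6 - 3)/5 = -(3 + Q)*3/5 = -(9 + 3*Q)/5 = -9/5 - 3*Q/5)
g(b) = 111/5 - 3*b/5 (g(b) = (-9/5 - 3*b/5) - 1*(-24) = (-9/5 - 3*b/5) + 24 = 111/5 - 3*b/5)
sqrt(15876 + g(-174)) = sqrt(15876 + (111/5 - 3/5*(-174))) = sqrt(15876 + (111/5 + 522/5)) = sqrt(15876 + 633/5) = sqrt(80013/5) = sqrt(400065)/5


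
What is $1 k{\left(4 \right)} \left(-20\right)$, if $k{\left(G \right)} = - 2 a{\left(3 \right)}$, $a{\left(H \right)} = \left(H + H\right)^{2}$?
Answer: $1440$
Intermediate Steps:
$a{\left(H \right)} = 4 H^{2}$ ($a{\left(H \right)} = \left(2 H\right)^{2} = 4 H^{2}$)
$k{\left(G \right)} = -72$ ($k{\left(G \right)} = - 2 \cdot 4 \cdot 3^{2} = - 2 \cdot 4 \cdot 9 = \left(-2\right) 36 = -72$)
$1 k{\left(4 \right)} \left(-20\right) = 1 \left(-72\right) \left(-20\right) = \left(-72\right) \left(-20\right) = 1440$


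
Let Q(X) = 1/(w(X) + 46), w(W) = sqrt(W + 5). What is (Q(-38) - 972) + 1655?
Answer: 1467813/2149 - I*sqrt(33)/2149 ≈ 683.02 - 0.0026731*I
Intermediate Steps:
w(W) = sqrt(5 + W)
Q(X) = 1/(46 + sqrt(5 + X)) (Q(X) = 1/(sqrt(5 + X) + 46) = 1/(46 + sqrt(5 + X)))
(Q(-38) - 972) + 1655 = (1/(46 + sqrt(5 - 38)) - 972) + 1655 = (1/(46 + sqrt(-33)) - 972) + 1655 = (1/(46 + I*sqrt(33)) - 972) + 1655 = (-972 + 1/(46 + I*sqrt(33))) + 1655 = 683 + 1/(46 + I*sqrt(33))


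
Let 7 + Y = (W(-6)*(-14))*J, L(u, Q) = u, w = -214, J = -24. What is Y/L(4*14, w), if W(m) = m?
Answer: -289/8 ≈ -36.125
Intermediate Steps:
Y = -2023 (Y = -7 - 6*(-14)*(-24) = -7 + 84*(-24) = -7 - 2016 = -2023)
Y/L(4*14, w) = -2023/(4*14) = -2023/56 = -2023*1/56 = -289/8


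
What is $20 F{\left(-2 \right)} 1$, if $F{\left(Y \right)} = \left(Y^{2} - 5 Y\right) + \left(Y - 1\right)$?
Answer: $220$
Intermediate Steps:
$F{\left(Y \right)} = -1 + Y^{2} - 4 Y$ ($F{\left(Y \right)} = \left(Y^{2} - 5 Y\right) + \left(Y - 1\right) = \left(Y^{2} - 5 Y\right) + \left(-1 + Y\right) = -1 + Y^{2} - 4 Y$)
$20 F{\left(-2 \right)} 1 = 20 \left(-1 + \left(-2\right)^{2} - -8\right) 1 = 20 \left(-1 + 4 + 8\right) 1 = 20 \cdot 11 \cdot 1 = 220 \cdot 1 = 220$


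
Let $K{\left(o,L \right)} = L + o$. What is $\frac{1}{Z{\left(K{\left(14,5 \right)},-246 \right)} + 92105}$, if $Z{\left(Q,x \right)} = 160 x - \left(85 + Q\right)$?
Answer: $\frac{1}{52641} \approx 1.8997 \cdot 10^{-5}$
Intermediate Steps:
$Z{\left(Q,x \right)} = -85 - Q + 160 x$
$\frac{1}{Z{\left(K{\left(14,5 \right)},-246 \right)} + 92105} = \frac{1}{\left(-85 - \left(5 + 14\right) + 160 \left(-246\right)\right) + 92105} = \frac{1}{\left(-85 - 19 - 39360\right) + 92105} = \frac{1}{-39464 + 92105} = \frac{1}{52641}$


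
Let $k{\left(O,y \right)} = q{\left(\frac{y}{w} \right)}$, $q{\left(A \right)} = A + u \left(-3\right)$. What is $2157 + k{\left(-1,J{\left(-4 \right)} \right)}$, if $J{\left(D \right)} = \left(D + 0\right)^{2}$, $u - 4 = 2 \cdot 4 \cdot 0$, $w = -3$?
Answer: $\frac{6419}{3} \approx 2139.7$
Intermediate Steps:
$u = 4$ ($u = 4 + 2 \cdot 4 \cdot 0 = 4 + 8 \cdot 0 = 4 + 0 = 4$)
$J{\left(D \right)} = D^{2}$
$q{\left(A \right)} = -12 + A$ ($q{\left(A \right)} = A + 4 \left(-3\right) = A - 12 = -12 + A$)
$k{\left(O,y \right)} = -12 - \frac{y}{3}$ ($k{\left(O,y \right)} = -12 + \frac{y}{-3} = -12 + y \left(- \frac{1}{3}\right) = -12 - \frac{y}{3}$)
$2157 + k{\left(-1,J{\left(-4 \right)} \right)} = 2157 - \left(12 + \frac{\left(-4\right)^{2}}{3}\right) = 2157 - \frac{52}{3} = \frac{6419}{3}$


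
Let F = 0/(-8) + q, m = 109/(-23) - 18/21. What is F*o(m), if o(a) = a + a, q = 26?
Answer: -46852/161 ≈ -291.01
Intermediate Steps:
m = -901/161 (m = 109*(-1/23) - 18*1/21 = -109/23 - 6/7 = -901/161 ≈ -5.5963)
o(a) = 2*a
F = 26 (F = 0/(-8) + 26 = 0*(-1/8) + 26 = 0 + 26 = 26)
F*o(m) = 26*(2*(-901/161)) = 26*(-1802/161) = -46852/161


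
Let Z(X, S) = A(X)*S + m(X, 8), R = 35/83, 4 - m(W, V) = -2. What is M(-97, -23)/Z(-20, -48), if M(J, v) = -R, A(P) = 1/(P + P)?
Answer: -175/2988 ≈ -0.058568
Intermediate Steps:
m(W, V) = 6 (m(W, V) = 4 - 1*(-2) = 4 + 2 = 6)
A(P) = 1/(2*P)
R = 35/83 (R = 35*(1/83) = 35/83 ≈ 0.42169)
Z(X, S) = 6 + S/(2*X) (Z(X, S) = (1/(2*X))*S + 6 = S/(2*X) + 6 = 6 + S/(2*X))
M(J, v) = -35/83 (M(J, v) = -1*35/83 = -35/83)
M(-97, -23)/Z(-20, -48) = -35/(83*(6 + (½)*(-48)/(-20))) = -35/(83*(6 + (½)*(-48)*(-1/20))) = -35/(83*(6 + 6/5)) = -35/(83*36/5) = -35/83*5/36 = -175/2988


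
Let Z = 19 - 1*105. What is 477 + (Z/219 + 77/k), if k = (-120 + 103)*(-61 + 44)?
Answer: 30181816/63291 ≈ 476.87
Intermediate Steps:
Z = -86 (Z = 19 - 105 = -86)
k = 289 (k = -17*(-17) = 289)
477 + (Z/219 + 77/k) = 477 + (-86/219 + 77/289) = 477 - 7991/63291 = 30181816/63291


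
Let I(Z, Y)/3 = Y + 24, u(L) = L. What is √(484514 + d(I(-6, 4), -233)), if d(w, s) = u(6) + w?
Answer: 2*√121151 ≈ 696.13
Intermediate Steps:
I(Z, Y) = 72 + 3*Y (I(Z, Y) = 3*(Y + 24) = 3*(24 + Y) = 72 + 3*Y)
d(w, s) = 6 + w
√(484514 + d(I(-6, 4), -233)) = √(484514 + (6 + (72 + 3*4))) = √(484514 + (6 + (72 + 12))) = √(484514 + (6 + 84)) = √(484514 + 90) = √484604 = 2*√121151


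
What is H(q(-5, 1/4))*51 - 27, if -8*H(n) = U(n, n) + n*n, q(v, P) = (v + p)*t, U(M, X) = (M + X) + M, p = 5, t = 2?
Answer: -27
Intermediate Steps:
U(M, X) = X + 2*M
q(v, P) = 10 + 2*v (q(v, P) = (v + 5)*2 = (5 + v)*2 = 10 + 2*v)
H(n) = -3*n/8 - n**2/8 (H(n) = -((n + 2*n) + n*n)/8 = -(3*n + n**2)/8 = -(n**2 + 3*n)/8 = -3*n/8 - n**2/8)
H(q(-5, 1/4))*51 - 27 = ((10 + 2*(-5))*(-3 - (10 + 2*(-5)))/8)*51 - 27 = ((10 - 10)*(-3 - (10 - 10))/8)*51 - 27 = ((1/8)*0*(-3 - 1*0))*51 - 27 = ((1/8)*0*(-3 + 0))*51 - 27 = ((1/8)*0*(-3))*51 - 27 = 0*51 - 27 = 0 - 27 = -27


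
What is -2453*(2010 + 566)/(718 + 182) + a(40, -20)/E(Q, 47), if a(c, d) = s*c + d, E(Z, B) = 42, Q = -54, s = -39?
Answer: -11117374/1575 ≈ -7058.6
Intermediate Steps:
a(c, d) = d - 39*c (a(c, d) = -39*c + d = d - 39*c)
-2453*(2010 + 566)/(718 + 182) + a(40, -20)/E(Q, 47) = -2453*(2010 + 566)/(718 + 182) + (-20 - 39*40)/42 = -2453/(900/2576) + (-20 - 1560)*(1/42) = -2453/(900*(1/2576)) - 1580*1/42 = -2453/225/644 - 790/21 = -2453*644/225 - 790/21 = -1579732/225 - 790/21 = -11117374/1575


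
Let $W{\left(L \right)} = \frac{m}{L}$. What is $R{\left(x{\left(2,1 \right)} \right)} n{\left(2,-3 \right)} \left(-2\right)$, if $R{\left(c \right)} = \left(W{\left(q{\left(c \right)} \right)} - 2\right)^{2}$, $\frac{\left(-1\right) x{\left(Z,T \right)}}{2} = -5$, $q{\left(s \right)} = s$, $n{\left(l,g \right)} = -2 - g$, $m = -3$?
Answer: $- \frac{529}{50} \approx -10.58$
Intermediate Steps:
$W{\left(L \right)} = - \frac{3}{L}$
$x{\left(Z,T \right)} = 10$ ($x{\left(Z,T \right)} = \left(-2\right) \left(-5\right) = 10$)
$R{\left(c \right)} = \left(-2 - \frac{3}{c}\right)^{2}$ ($R{\left(c \right)} = \left(- \frac{3}{c} - 2\right)^{2} = \left(-2 - \frac{3}{c}\right)^{2}$)
$R{\left(x{\left(2,1 \right)} \right)} n{\left(2,-3 \right)} \left(-2\right) = \frac{\left(3 + 2 \cdot 10\right)^{2}}{100} \left(-2 - -3\right) \left(-2\right) = \frac{\left(3 + 20\right)^{2}}{100} \left(-2 + 3\right) \left(-2\right) = \frac{23^{2}}{100} \cdot 1 \left(-2\right) = \frac{1}{100} \cdot 529 \cdot 1 \left(-2\right) = \frac{529}{100} \cdot 1 \left(-2\right) = \frac{529}{100} \left(-2\right) = - \frac{529}{50}$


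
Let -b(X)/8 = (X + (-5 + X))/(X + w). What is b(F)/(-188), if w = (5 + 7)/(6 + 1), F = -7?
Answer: 266/1739 ≈ 0.15296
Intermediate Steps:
w = 12/7 ≈ 1.7143
b(X) = -8*(-5 + 2*X)/(12/7 + X) (b(X) = -8*(X + (-5 + X))/(X + 12/7) = -8*(-5 + 2*X)/(12/7 + X))
b(F)/(-188) = (56*(5 - 2*(-7))/(12 + 7*(-7)))/(-188) = -14*(5 + 14)/(47*(12 - 49)) = -14*19/(47*(-37)) = -14*(-1)*19/(47*37) = -1/188*(-1064/37) = 266/1739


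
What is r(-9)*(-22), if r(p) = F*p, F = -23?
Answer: -4554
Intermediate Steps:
r(p) = -23*p
r(-9)*(-22) = -23*(-9)*(-22) = 207*(-22) = -4554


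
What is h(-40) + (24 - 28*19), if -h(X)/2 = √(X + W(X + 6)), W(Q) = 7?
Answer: -508 - 2*I*√33 ≈ -508.0 - 11.489*I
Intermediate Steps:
h(X) = -2*√(7 + X) (h(X) = -2*√(X + 7) = -2*√(7 + X))
h(-40) + (24 - 28*19) = -2*√(7 - 40) + (24 - 28*19) = -2*I*√33 + (24 - 532) = -2*I*√33 - 508 = -508 - 2*I*√33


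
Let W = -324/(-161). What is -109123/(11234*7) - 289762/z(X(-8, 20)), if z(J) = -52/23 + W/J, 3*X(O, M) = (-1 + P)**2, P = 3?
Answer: 47643919029/123574 ≈ 3.8555e+5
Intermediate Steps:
W = 324/161 (W = -324*(-1/161) = 324/161 ≈ 2.0124)
X(O, M) = 4/3 (X(O, M) = (-1 + 3)**2/3 = (1/3)*2**2 = (1/3)*4 = 4/3)
z(J) = -52/23 + 324/(161*J)
-109123/(11234*7) - 289762/z(X(-8, 20)) = -109123/(11234*7) - 289762*161/(3*(81 - 91*4/3)) = -109123/78638 - 289762*161/(3*(81 - 364/3)) = -109123*1/78638 - 289762/((4/161)*(3/4)*(-121/3)) = -15589/11234 - 289762/(-121/161) = -15589/11234 - 289762*(-161/121) = -15589/11234 + 4241062/11 = 47643919029/123574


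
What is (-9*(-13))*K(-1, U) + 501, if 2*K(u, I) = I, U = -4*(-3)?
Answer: 1203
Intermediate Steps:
U = 12
K(u, I) = I/2
(-9*(-13))*K(-1, U) + 501 = (-9*(-13))*((½)*12) + 501 = 117*6 + 501 = 702 + 501 = 1203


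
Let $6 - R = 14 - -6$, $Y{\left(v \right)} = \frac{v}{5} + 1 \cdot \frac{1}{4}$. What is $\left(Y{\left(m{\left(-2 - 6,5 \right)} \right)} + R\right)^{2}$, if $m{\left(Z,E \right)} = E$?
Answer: $\frac{2601}{16} \approx 162.56$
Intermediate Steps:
$Y{\left(v \right)} = \frac{1}{4} + \frac{v}{5}$ ($Y{\left(v \right)} = v \frac{1}{5} + 1 \cdot \frac{1}{4} = \frac{v}{5} + \frac{1}{4} = \frac{1}{4} + \frac{v}{5}$)
$R = -14$ ($R = 6 - \left(14 - -6\right) = 6 - \left(14 + 6\right) = 6 - 20 = -14$)
$\left(Y{\left(m{\left(-2 - 6,5 \right)} \right)} + R\right)^{2} = \left(\left(\frac{1}{4} + \frac{1}{5} \cdot 5\right) - 14\right)^{2} = \left(\left(\frac{1}{4} + 1\right) - 14\right)^{2} = \left(\frac{5}{4} - 14\right)^{2} = \left(- \frac{51}{4}\right)^{2} = \frac{2601}{16}$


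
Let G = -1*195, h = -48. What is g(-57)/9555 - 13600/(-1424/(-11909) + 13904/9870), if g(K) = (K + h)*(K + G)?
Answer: -1298433036864/145955563 ≈ -8896.1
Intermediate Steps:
G = -195
g(K) = (-195 + K)*(-48 + K) (g(K) = (K - 48)*(K - 195) = (-48 + K)*(-195 + K) = (-195 + K)*(-48 + K))
g(-57)/9555 - 13600/(-1424/(-11909) + 13904/9870) = (9360 + (-57)² - 243*(-57))/9555 - 13600/(-1424/(-11909) + 13904/9870) = (9360 + 3249 + 13851)*(1/9555) - 13600/(-1424*(-1/11909) + 13904*(1/9870)) = 26460*(1/9555) - 13600/(1424/11909 + 6952/4935) = 36/13 - 13600/89818808/58770915 = 36/13 - 13600*58770915/89818808 = 36/13 - 99910555500/11227351 = -1298433036864/145955563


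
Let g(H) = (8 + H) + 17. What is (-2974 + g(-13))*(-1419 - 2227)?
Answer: 10799452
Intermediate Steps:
g(H) = 25 + H
(-2974 + g(-13))*(-1419 - 2227) = (-2974 + (25 - 13))*(-1419 - 2227) = (-2974 + 12)*(-3646) = -2962*(-3646) = 10799452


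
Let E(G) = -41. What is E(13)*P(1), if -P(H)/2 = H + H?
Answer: 164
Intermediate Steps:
P(H) = -4*H (P(H) = -2*(H + H) = -4*H)
E(13)*P(1) = -(-164) = -41*(-4) = 164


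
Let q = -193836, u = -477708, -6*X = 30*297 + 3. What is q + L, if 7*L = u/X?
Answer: -575750268/2971 ≈ -1.9379e+5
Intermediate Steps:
X = -2971/2 (X = -(30*297 + 3)/6 = -(8910 + 3)/6 = -1/6*8913 = -2971/2 ≈ -1485.5)
L = 136488/2971 (L = (-477708/(-2971/2))/7 = (-477708*(-2/2971))/7 = (1/7)*(955416/2971) = 136488/2971 ≈ 45.940)
q + L = -193836 + 136488/2971 = -575750268/2971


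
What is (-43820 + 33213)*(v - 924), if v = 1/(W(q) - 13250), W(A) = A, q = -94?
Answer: 130782793199/13344 ≈ 9.8009e+6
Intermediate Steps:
v = -1/13344 (v = 1/(-94 - 13250) = 1/(-13344) = -1/13344 ≈ -7.4940e-5)
(-43820 + 33213)*(v - 924) = (-43820 + 33213)*(-1/13344 - 924) = -10607*(-12329857/13344) = 130782793199/13344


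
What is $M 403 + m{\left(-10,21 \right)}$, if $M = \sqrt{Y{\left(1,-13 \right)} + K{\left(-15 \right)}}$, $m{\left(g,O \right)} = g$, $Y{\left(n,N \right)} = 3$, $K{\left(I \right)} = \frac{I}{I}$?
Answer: $796$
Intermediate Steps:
$K{\left(I \right)} = 1$
$M = 2$ ($M = \sqrt{3 + 1} = \sqrt{4} = 2$)
$M 403 + m{\left(-10,21 \right)} = 2 \cdot 403 - 10 = 806 - 10 = 796$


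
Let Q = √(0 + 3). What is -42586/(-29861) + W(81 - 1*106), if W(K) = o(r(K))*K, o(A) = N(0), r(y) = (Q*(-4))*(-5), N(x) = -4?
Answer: 3028686/29861 ≈ 101.43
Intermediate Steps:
Q = √3 ≈ 1.7320
r(y) = 20*√3 (r(y) = (√3*(-4))*(-5) = -4*√3*(-5) = 20*√3)
o(A) = -4
W(K) = -4*K
-42586/(-29861) + W(81 - 1*106) = -42586/(-29861) - 4*(81 - 1*106) = -42586*(-1/29861) - 4*(81 - 106) = 42586/29861 - 4*(-25) = 42586/29861 + 100 = 3028686/29861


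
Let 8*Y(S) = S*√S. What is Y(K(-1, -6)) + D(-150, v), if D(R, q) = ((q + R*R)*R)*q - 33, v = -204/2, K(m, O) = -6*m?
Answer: 342689367 + 3*√6/4 ≈ 3.4269e+8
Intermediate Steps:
v = -102 (v = -204*½ = -102)
Y(S) = S^(3/2)/8 (Y(S) = (S*√S)/8 = S^(3/2)/8)
D(R, q) = -33 + R*q*(q + R²) (D(R, q) = ((q + R²)*R)*q - 33 = (R*(q + R²))*q - 33 = R*q*(q + R²) - 33 = -33 + R*q*(q + R²))
Y(K(-1, -6)) + D(-150, v) = (-6*(-1))^(3/2)/8 + (-33 - 150*(-102)² - 102*(-150)³) = 6^(3/2)/8 + (-33 - 150*10404 - 102*(-3375000)) = (6*√6)/8 + (-33 - 1560600 + 344250000) = 3*√6/4 + 342689367 = 342689367 + 3*√6/4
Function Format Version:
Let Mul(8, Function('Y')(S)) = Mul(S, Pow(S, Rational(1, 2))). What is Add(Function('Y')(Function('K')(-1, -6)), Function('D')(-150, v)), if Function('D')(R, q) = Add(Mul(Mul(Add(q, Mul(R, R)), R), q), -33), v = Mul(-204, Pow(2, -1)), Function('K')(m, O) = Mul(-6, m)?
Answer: Add(342689367, Mul(Rational(3, 4), Pow(6, Rational(1, 2)))) ≈ 3.4269e+8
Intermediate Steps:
v = -102 (v = Mul(-204, Rational(1, 2)) = -102)
Function('Y')(S) = Mul(Rational(1, 8), Pow(S, Rational(3, 2))) (Function('Y')(S) = Mul(Rational(1, 8), Mul(S, Pow(S, Rational(1, 2)))) = Mul(Rational(1, 8), Pow(S, Rational(3, 2))))
Function('D')(R, q) = Add(-33, Mul(R, q, Add(q, Pow(R, 2)))) (Function('D')(R, q) = Add(Mul(Mul(Add(q, Pow(R, 2)), R), q), -33) = Add(Mul(Mul(R, Add(q, Pow(R, 2))), q), -33) = Add(Mul(R, q, Add(q, Pow(R, 2))), -33) = Add(-33, Mul(R, q, Add(q, Pow(R, 2)))))
Add(Function('Y')(Function('K')(-1, -6)), Function('D')(-150, v)) = Add(Mul(Rational(1, 8), Pow(Mul(-6, -1), Rational(3, 2))), Add(-33, Mul(-150, Pow(-102, 2)), Mul(-102, Pow(-150, 3)))) = Add(Mul(Rational(1, 8), Pow(6, Rational(3, 2))), Add(-33, Mul(-150, 10404), Mul(-102, -3375000))) = Add(Mul(Rational(1, 8), Mul(6, Pow(6, Rational(1, 2)))), Add(-33, -1560600, 344250000)) = Add(Mul(Rational(3, 4), Pow(6, Rational(1, 2))), 342689367) = Add(342689367, Mul(Rational(3, 4), Pow(6, Rational(1, 2))))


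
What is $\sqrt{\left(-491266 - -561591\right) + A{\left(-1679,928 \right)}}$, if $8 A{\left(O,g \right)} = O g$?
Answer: $i \sqrt{124439} \approx 352.76 i$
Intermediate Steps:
$A{\left(O,g \right)} = \frac{O g}{8}$
$\sqrt{\left(-491266 - -561591\right) + A{\left(-1679,928 \right)}} = \sqrt{\left(-491266 - -561591\right) + \frac{1}{8} \left(-1679\right) 928} = \sqrt{\left(-491266 + 561591\right) - 194764} = \sqrt{70325 - 194764} = \sqrt{-124439} = i \sqrt{124439}$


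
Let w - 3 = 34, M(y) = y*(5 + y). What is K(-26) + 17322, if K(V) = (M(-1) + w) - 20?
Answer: 17335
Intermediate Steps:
w = 37 (w = 3 + 34 = 37)
K(V) = 13 (K(V) = (-(5 - 1) + 37) - 20 = (-1*4 + 37) - 20 = (-4 + 37) - 20 = 33 - 20 = 13)
K(-26) + 17322 = 13 + 17322 = 17335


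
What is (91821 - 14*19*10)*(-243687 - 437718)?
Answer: -60754751205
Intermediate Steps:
(91821 - 14*19*10)*(-243687 - 437718) = (91821 - 266*10)*(-681405) = (91821 - 2660)*(-681405) = 89161*(-681405) = -60754751205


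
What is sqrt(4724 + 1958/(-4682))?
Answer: sqrt(25886555605)/2341 ≈ 68.728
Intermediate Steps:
sqrt(4724 + 1958/(-4682)) = sqrt(4724 + 1958*(-1/4682)) = sqrt(4724 - 979/2341) = sqrt(11057905/2341) = sqrt(25886555605)/2341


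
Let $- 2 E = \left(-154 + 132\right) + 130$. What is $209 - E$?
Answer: $263$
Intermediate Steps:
$E = -54$ ($E = - \frac{\left(-154 + 132\right) + 130}{2} = - \frac{-22 + 130}{2} = \left(- \frac{1}{2}\right) 108 = -54$)
$209 - E = 209 - -54 = 209 + 54 = 263$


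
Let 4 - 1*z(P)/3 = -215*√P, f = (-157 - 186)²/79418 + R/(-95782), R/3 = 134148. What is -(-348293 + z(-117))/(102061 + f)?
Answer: 1324654545914078/388169220209181 - 2453197797510*I*√13/129389740069727 ≈ 3.4126 - 0.06836*I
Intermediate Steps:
R = 402444 (R = 3*134148 = 402444)
f = -10346320537/3803407438 (f = (-157 - 186)²/79418 + 402444/(-95782) = (-343)²*(1/79418) + 402444*(-1/95782) = 117649*(1/79418) - 201222/47891 = 117649/79418 - 201222/47891 = -10346320537/3803407438 ≈ -2.7203)
z(P) = 12 + 645*√P (z(P) = 12 - (-645)*√P = 12 + 645*√P)
-(-348293 + z(-117))/(102061 + f) = -(-348293 + (12 + 645*√(-117)))/(102061 - 10346320537/3803407438) = -(-348293 + (12 + 645*(3*I*√13)))/388169220209181/3803407438 = -(-348293 + (12 + 1935*I*√13))*3803407438/388169220209181 = -(-348281 + 1935*I*√13)*3803407438/388169220209181 = -(-1324654545914078/388169220209181 + 2453197797510*I*√13/129389740069727) = 1324654545914078/388169220209181 - 2453197797510*I*√13/129389740069727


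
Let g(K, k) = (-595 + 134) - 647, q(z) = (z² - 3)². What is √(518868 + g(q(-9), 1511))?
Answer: 8*√8090 ≈ 719.56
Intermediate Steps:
q(z) = (-3 + z²)²
g(K, k) = -1108 (g(K, k) = -461 - 647 = -1108)
√(518868 + g(q(-9), 1511)) = √(518868 - 1108) = √517760 = 8*√8090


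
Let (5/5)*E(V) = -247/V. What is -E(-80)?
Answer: -247/80 ≈ -3.0875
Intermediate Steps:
E(V) = -247/V
-E(-80) = -(-247)/(-80) = -(-247)*(-1)/80 = -1*247/80 = -247/80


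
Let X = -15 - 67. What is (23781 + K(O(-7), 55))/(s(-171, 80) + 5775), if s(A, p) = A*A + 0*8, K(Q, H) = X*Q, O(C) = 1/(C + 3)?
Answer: 47603/70032 ≈ 0.67973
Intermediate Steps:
X = -82
O(C) = 1/(3 + C)
K(Q, H) = -82*Q
s(A, p) = A² (s(A, p) = A² + 0 = A²)
(23781 + K(O(-7), 55))/(s(-171, 80) + 5775) = (23781 - 82/(3 - 7))/((-171)² + 5775) = (23781 - 82/(-4))/(29241 + 5775) = (23781 - 82*(-¼))/35016 = (23781 + 41/2)*(1/35016) = (47603/2)*(1/35016) = 47603/70032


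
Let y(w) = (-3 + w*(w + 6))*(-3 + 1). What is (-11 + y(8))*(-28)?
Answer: 6412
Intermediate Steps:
y(w) = 6 - 2*w*(6 + w) (y(w) = (-3 + w*(6 + w))*(-2) = 6 - 2*w*(6 + w))
(-11 + y(8))*(-28) = (-11 + (6 - 12*8 - 2*8²))*(-28) = (-11 + (6 - 96 - 2*64))*(-28) = (-11 + (6 - 96 - 128))*(-28) = (-11 - 218)*(-28) = -229*(-28) = 6412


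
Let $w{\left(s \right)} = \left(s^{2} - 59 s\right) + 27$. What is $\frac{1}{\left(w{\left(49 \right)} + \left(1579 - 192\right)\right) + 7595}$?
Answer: $\frac{1}{8519} \approx 0.00011738$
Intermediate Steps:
$w{\left(s \right)} = 27 + s^{2} - 59 s$
$\frac{1}{\left(w{\left(49 \right)} + \left(1579 - 192\right)\right) + 7595} = \frac{1}{\left(\left(27 + 49^{2} - 2891\right) + \left(1579 - 192\right)\right) + 7595} = \frac{1}{\left(\left(27 + 2401 - 2891\right) + 1387\right) + 7595} = \frac{1}{\left(-463 + 1387\right) + 7595} = \frac{1}{924 + 7595} = \frac{1}{8519}$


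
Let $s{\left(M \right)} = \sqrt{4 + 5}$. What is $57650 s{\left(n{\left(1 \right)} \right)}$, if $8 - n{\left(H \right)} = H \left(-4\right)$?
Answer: $172950$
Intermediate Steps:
$n{\left(H \right)} = 8 + 4 H$ ($n{\left(H \right)} = 8 - H \left(-4\right) = 8 - - 4 H = 8 + 4 H$)
$s{\left(M \right)} = 3$ ($s{\left(M \right)} = \sqrt{9} = 3$)
$57650 s{\left(n{\left(1 \right)} \right)} = 57650 \cdot 3 = 172950$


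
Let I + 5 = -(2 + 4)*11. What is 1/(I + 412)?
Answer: 1/341 ≈ 0.0029326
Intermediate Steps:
I = -71 (I = -5 - (2 + 4)*11 = -5 - 1*6*11 = -5 - 6*11 = -5 - 66 = -71)
1/(I + 412) = 1/(-71 + 412) = 1/341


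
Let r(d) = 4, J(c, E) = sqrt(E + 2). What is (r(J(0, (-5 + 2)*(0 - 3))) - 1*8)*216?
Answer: -864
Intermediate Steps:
J(c, E) = sqrt(2 + E)
(r(J(0, (-5 + 2)*(0 - 3))) - 1*8)*216 = (4 - 1*8)*216 = (4 - 8)*216 = -4*216 = -864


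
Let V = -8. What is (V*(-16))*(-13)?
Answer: -1664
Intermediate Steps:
(V*(-16))*(-13) = -8*(-16)*(-13) = 128*(-13) = -1664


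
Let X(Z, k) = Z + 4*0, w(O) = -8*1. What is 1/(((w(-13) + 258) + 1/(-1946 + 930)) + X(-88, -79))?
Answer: 1016/164591 ≈ 0.0061729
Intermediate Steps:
w(O) = -8
X(Z, k) = Z (X(Z, k) = Z + 0 = Z)
1/(((w(-13) + 258) + 1/(-1946 + 930)) + X(-88, -79)) = 1/(((-8 + 258) + 1/(-1946 + 930)) - 88) = 1/((250 + 1/(-1016)) - 88) = 1/((250 - 1/1016) - 88) = 1/(253999/1016 - 88) = 1/(164591/1016) = 1016/164591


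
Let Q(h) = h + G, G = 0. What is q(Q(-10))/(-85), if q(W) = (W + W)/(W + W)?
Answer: -1/85 ≈ -0.011765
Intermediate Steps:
Q(h) = h (Q(h) = h + 0 = h)
q(W) = 1 (q(W) = (2*W)/((2*W)) = (2*W)*(1/(2*W)) = 1)
q(Q(-10))/(-85) = 1/(-85) = 1*(-1/85) = -1/85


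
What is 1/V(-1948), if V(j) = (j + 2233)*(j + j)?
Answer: -1/1110360 ≈ -9.0061e-7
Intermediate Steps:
V(j) = 2*j*(2233 + j) (V(j) = (2233 + j)*(2*j) = 2*j*(2233 + j))
1/V(-1948) = 1/(2*(-1948)*(2233 - 1948)) = 1/(2*(-1948)*285) = 1/(-1110360) = -1/1110360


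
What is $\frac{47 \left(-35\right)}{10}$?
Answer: $- \frac{329}{2} \approx -164.5$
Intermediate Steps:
$\frac{47 \left(-35\right)}{10} = \left(-1645\right) \frac{1}{10} = - \frac{329}{2}$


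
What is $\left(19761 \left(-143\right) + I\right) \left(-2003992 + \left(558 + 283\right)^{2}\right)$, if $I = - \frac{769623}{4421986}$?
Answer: $\frac{16203377144890421811}{4421986} \approx 3.6643 \cdot 10^{12}$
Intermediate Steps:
$I = - \frac{769623}{4421986}$ ($I = \left(-769623\right) \frac{1}{4421986} = - \frac{769623}{4421986} \approx -0.17404$)
$\left(19761 \left(-143\right) + I\right) \left(-2003992 + \left(558 + 283\right)^{2}\right) = \left(19761 \left(-143\right) - \frac{769623}{4421986}\right) \left(-2003992 + \left(558 + 283\right)^{2}\right) = \left(-2825823 - \frac{769623}{4421986}\right) \left(-2003992 + 841^{2}\right) = - \frac{12495750514101 \left(-2003992 + 707281\right)}{4421986} = \left(- \frac{12495750514101}{4421986}\right) \left(-1296711\right) = \frac{16203377144890421811}{4421986}$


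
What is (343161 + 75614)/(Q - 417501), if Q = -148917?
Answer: -418775/566418 ≈ -0.73934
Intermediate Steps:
(343161 + 75614)/(Q - 417501) = (343161 + 75614)/(-148917 - 417501) = 418775/(-566418) = 418775*(-1/566418) = -418775/566418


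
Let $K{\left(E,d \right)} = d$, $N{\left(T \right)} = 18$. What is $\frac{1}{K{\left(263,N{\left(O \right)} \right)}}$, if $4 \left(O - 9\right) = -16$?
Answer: $\frac{1}{18} \approx 0.055556$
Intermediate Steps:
$O = 5$ ($O = 9 + \frac{1}{4} \left(-16\right) = 9 - 4 = 5$)
$\frac{1}{K{\left(263,N{\left(O \right)} \right)}} = \frac{1}{18}$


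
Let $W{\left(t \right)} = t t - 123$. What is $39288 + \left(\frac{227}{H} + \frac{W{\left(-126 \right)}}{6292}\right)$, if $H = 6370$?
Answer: $\frac{60567937939}{1541540} \approx 39291.0$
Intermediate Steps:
$W{\left(t \right)} = -123 + t^{2}$ ($W{\left(t \right)} = t^{2} - 123 = -123 + t^{2}$)
$39288 + \left(\frac{227}{H} + \frac{W{\left(-126 \right)}}{6292}\right) = 39288 + \left(\frac{227}{6370} + \frac{-123 + \left(-126\right)^{2}}{6292}\right) = 39288 + \left(227 \cdot \frac{1}{6370} + \left(-123 + 15876\right) \frac{1}{6292}\right) = 39288 + \left(\frac{227}{6370} + 15753 \cdot \frac{1}{6292}\right) = 39288 + \left(\frac{227}{6370} + \frac{15753}{6292}\right) = 39288 + \frac{3914419}{1541540} = \frac{60567937939}{1541540}$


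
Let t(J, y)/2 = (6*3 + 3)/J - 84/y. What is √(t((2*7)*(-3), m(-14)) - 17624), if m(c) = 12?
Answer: I*√17639 ≈ 132.81*I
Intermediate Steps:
t(J, y) = -168/y + 42/J (t(J, y) = 2*((6*3 + 3)/J - 84/y) = 2*((18 + 3)/J - 84/y) = 2*(21/J - 84/y) = 2*(-84/y + 21/J) = -168/y + 42/J)
√(t((2*7)*(-3), m(-14)) - 17624) = √((-168/12 + 42/(((2*7)*(-3)))) - 17624) = √((-168*1/12 + 42/((14*(-3)))) - 17624) = √((-14 + 42/(-42)) - 17624) = √((-14 + 42*(-1/42)) - 17624) = √((-14 - 1) - 17624) = √(-15 - 17624) = √(-17639) = I*√17639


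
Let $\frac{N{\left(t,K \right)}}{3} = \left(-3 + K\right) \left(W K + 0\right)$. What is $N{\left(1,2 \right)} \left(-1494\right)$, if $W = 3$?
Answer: $26892$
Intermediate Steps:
$N{\left(t,K \right)} = 9 K \left(-3 + K\right)$ ($N{\left(t,K \right)} = 3 \left(-3 + K\right) \left(3 K + 0\right) = 3 \left(-3 + K\right) 3 K = 3 \cdot 3 K \left(-3 + K\right) = 9 K \left(-3 + K\right)$)
$N{\left(1,2 \right)} \left(-1494\right) = 9 \cdot 2 \left(-3 + 2\right) \left(-1494\right) = 9 \cdot 2 \left(-1\right) \left(-1494\right) = \left(-18\right) \left(-1494\right) = 26892$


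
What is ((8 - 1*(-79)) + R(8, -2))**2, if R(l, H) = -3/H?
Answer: 31329/4 ≈ 7832.3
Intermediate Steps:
((8 - 1*(-79)) + R(8, -2))**2 = ((8 - 1*(-79)) - 3/(-2))**2 = ((8 + 79) - 3*(-1/2))**2 = (87 + 3/2)**2 = (177/2)**2 = 31329/4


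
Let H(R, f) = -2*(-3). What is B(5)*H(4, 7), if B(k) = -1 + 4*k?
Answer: 114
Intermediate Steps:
H(R, f) = 6
B(5)*H(4, 7) = (-1 + 4*5)*6 = (-1 + 20)*6 = 19*6 = 114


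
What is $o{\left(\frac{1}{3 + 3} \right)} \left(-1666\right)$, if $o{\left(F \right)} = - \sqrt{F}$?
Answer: $\frac{833 \sqrt{6}}{3} \approx 680.14$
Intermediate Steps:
$o{\left(\frac{1}{3 + 3} \right)} \left(-1666\right) = - \sqrt{\frac{1}{3 + 3}} \left(-1666\right) = - \sqrt{\frac{1}{6}} \left(-1666\right) = - \frac{1}{\sqrt{6}} \left(-1666\right) = - \frac{\sqrt{6}}{6} \left(-1666\right) = \frac{833 \sqrt{6}}{3}$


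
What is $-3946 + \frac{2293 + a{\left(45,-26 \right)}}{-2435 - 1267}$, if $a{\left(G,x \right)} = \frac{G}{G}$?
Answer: $- \frac{7305193}{1851} \approx -3946.6$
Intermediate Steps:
$a{\left(G,x \right)} = 1$
$-3946 + \frac{2293 + a{\left(45,-26 \right)}}{-2435 - 1267} = -3946 + \frac{2293 + 1}{-2435 - 1267} = -3946 + \frac{2294}{-3702} = -3946 + 2294 \left(- \frac{1}{3702}\right) = -3946 - \frac{1147}{1851} = - \frac{7305193}{1851}$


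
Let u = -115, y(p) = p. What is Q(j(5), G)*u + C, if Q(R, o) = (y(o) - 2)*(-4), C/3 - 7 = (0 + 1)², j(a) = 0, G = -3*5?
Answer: -7796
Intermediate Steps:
G = -15
C = 24 (C = 21 + 3*(0 + 1)² = 21 + 3*1² = 21 + 3*1 = 21 + 3 = 24)
Q(R, o) = 8 - 4*o (Q(R, o) = (o - 2)*(-4) = (-2 + o)*(-4) = 8 - 4*o)
Q(j(5), G)*u + C = (8 - 4*(-15))*(-115) + 24 = (8 + 60)*(-115) + 24 = 68*(-115) + 24 = -7820 + 24 = -7796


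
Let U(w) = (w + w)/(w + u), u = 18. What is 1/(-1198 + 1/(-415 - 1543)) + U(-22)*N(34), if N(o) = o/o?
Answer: 25800577/2345685 ≈ 10.999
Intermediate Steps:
N(o) = 1
U(w) = 2*w/(18 + w) (U(w) = (w + w)/(w + 18) = (2*w)/(18 + w) = 2*w/(18 + w))
1/(-1198 + 1/(-415 - 1543)) + U(-22)*N(34) = 1/(-1198 + 1/(-415 - 1543)) + (2*(-22)/(18 - 22))*1 = 1/(-1198 + 1/(-1958)) + (2*(-22)/(-4))*1 = 1/(-1198 - 1/1958) + (2*(-22)*(-¼))*1 = 1/(-2345685/1958) + 11*1 = -1958/2345685 + 11 = 25800577/2345685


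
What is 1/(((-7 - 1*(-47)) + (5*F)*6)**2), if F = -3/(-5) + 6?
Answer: 1/56644 ≈ 1.7654e-5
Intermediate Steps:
F = 33/5 (F = -3*(-1/5) + 6 = 3/5 + 6 = 33/5 ≈ 6.6000)
1/(((-7 - 1*(-47)) + (5*F)*6)**2) = 1/(((-7 - 1*(-47)) + (5*(33/5))*6)**2) = 1/(((-7 + 47) + 33*6)**2) = 1/((40 + 198)**2) = 1/(238**2) = 1/56644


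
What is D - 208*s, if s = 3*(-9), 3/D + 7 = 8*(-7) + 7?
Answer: 314493/56 ≈ 5615.9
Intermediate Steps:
D = -3/56 (D = 3/(-7 + (8*(-7) + 7)) = 3/(-7 + (-56 + 7)) = 3/(-7 - 49) = 3/(-56) = 3*(-1/56) = -3/56 ≈ -0.053571)
s = -27
D - 208*s = -3/56 - 208*(-27) = -3/56 + 5616 = 314493/56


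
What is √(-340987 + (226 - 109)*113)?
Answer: I*√327766 ≈ 572.51*I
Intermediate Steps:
√(-340987 + (226 - 109)*113) = √(-340987 + 117*113) = √(-340987 + 13221) = √(-327766) = I*√327766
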